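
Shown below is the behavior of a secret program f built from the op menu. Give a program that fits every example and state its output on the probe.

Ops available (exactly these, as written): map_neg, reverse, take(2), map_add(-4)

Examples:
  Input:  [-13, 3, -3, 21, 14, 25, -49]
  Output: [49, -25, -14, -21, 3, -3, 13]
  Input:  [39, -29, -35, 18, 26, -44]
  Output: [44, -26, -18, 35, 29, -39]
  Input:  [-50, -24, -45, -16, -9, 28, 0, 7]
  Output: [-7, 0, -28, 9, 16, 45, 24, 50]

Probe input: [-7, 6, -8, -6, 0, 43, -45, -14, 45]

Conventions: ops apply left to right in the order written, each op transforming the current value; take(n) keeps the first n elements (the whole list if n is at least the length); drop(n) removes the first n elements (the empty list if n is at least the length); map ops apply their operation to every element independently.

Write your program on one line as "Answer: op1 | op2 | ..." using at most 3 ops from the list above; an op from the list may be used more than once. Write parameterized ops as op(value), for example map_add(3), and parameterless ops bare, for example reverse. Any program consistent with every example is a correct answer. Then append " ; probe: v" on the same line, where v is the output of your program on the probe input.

reverse | map_neg ; probe: [-45, 14, 45, -43, 0, 6, 8, -6, 7]

Check, running the answer program on each example:
  [-13, 3, -3, 21, 14, 25, -49] -> [-49, 25, 14, 21, -3, 3, -13] -> [49, -25, -14, -21, 3, -3, 13]
  [39, -29, -35, 18, 26, -44] -> [-44, 26, 18, -35, -29, 39] -> [44, -26, -18, 35, 29, -39]
  [-50, -24, -45, -16, -9, 28, 0, 7] -> [7, 0, 28, -9, -16, -45, -24, -50] -> [-7, 0, -28, 9, 16, 45, 24, 50]
  probe: [-7, 6, -8, -6, 0, 43, -45, -14, 45] -> [45, -14, -45, 43, 0, -6, -8, 6, -7] -> [-45, 14, 45, -43, 0, 6, 8, -6, 7]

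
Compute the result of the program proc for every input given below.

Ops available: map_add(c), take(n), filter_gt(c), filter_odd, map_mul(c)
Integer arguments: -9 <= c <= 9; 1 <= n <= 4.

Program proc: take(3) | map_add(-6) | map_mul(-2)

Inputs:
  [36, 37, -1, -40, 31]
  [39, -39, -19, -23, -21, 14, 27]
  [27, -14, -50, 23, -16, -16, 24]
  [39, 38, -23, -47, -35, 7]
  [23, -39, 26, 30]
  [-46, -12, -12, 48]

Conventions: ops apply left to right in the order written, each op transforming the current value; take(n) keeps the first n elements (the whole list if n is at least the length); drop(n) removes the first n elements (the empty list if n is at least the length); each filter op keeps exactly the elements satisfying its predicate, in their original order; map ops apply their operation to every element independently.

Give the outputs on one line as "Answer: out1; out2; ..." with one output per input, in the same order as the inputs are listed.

[-60, -62, 14]; [-66, 90, 50]; [-42, 40, 112]; [-66, -64, 58]; [-34, 90, -40]; [104, 36, 36]

Execution, op by op:
  [36, 37, -1, -40, 31] -> [36, 37, -1] -> [30, 31, -7] -> [-60, -62, 14]
  [39, -39, -19, -23, -21, 14, 27] -> [39, -39, -19] -> [33, -45, -25] -> [-66, 90, 50]
  [27, -14, -50, 23, -16, -16, 24] -> [27, -14, -50] -> [21, -20, -56] -> [-42, 40, 112]
  [39, 38, -23, -47, -35, 7] -> [39, 38, -23] -> [33, 32, -29] -> [-66, -64, 58]
  [23, -39, 26, 30] -> [23, -39, 26] -> [17, -45, 20] -> [-34, 90, -40]
  [-46, -12, -12, 48] -> [-46, -12, -12] -> [-52, -18, -18] -> [104, 36, 36]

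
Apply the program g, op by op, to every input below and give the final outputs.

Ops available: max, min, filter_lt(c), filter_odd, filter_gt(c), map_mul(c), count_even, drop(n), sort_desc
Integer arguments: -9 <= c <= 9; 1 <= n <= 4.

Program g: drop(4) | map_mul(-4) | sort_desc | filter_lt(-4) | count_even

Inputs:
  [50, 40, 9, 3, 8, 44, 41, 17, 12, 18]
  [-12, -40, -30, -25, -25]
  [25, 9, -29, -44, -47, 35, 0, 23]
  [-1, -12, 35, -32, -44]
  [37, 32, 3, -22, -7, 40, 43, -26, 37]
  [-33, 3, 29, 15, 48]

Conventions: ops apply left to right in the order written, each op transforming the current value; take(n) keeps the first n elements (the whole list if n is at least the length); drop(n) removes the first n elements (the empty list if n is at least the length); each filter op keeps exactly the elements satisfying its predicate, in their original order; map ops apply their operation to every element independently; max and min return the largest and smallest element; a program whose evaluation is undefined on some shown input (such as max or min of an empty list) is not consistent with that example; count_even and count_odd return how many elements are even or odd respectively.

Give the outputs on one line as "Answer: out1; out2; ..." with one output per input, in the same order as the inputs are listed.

Execution, op by op:
  [50, 40, 9, 3, 8, 44, 41, 17, 12, 18] -> [8, 44, 41, 17, 12, 18] -> [-32, -176, -164, -68, -48, -72] -> [-32, -48, -68, -72, -164, -176] -> [-32, -48, -68, -72, -164, -176] -> 6
  [-12, -40, -30, -25, -25] -> [-25] -> [100] -> [100] -> [] -> 0
  [25, 9, -29, -44, -47, 35, 0, 23] -> [-47, 35, 0, 23] -> [188, -140, 0, -92] -> [188, 0, -92, -140] -> [-92, -140] -> 2
  [-1, -12, 35, -32, -44] -> [-44] -> [176] -> [176] -> [] -> 0
  [37, 32, 3, -22, -7, 40, 43, -26, 37] -> [-7, 40, 43, -26, 37] -> [28, -160, -172, 104, -148] -> [104, 28, -148, -160, -172] -> [-148, -160, -172] -> 3
  [-33, 3, 29, 15, 48] -> [48] -> [-192] -> [-192] -> [-192] -> 1

6; 0; 2; 0; 3; 1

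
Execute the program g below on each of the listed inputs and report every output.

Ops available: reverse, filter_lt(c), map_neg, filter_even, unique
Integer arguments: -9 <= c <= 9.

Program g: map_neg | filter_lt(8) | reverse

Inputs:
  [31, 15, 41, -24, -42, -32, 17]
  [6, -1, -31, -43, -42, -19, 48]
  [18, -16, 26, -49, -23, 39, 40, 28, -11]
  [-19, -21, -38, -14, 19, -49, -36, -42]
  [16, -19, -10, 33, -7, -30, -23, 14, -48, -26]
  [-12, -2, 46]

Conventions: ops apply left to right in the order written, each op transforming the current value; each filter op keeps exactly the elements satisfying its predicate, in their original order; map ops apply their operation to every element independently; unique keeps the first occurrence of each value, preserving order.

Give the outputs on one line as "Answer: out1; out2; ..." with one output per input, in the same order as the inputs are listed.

[-17, -41, -15, -31]; [-48, 1, -6]; [-28, -40, -39, -26, -18]; [-19]; [-14, 7, -33, -16]; [-46, 2]

Execution, op by op:
  [31, 15, 41, -24, -42, -32, 17] -> [-31, -15, -41, 24, 42, 32, -17] -> [-31, -15, -41, -17] -> [-17, -41, -15, -31]
  [6, -1, -31, -43, -42, -19, 48] -> [-6, 1, 31, 43, 42, 19, -48] -> [-6, 1, -48] -> [-48, 1, -6]
  [18, -16, 26, -49, -23, 39, 40, 28, -11] -> [-18, 16, -26, 49, 23, -39, -40, -28, 11] -> [-18, -26, -39, -40, -28] -> [-28, -40, -39, -26, -18]
  [-19, -21, -38, -14, 19, -49, -36, -42] -> [19, 21, 38, 14, -19, 49, 36, 42] -> [-19] -> [-19]
  [16, -19, -10, 33, -7, -30, -23, 14, -48, -26] -> [-16, 19, 10, -33, 7, 30, 23, -14, 48, 26] -> [-16, -33, 7, -14] -> [-14, 7, -33, -16]
  [-12, -2, 46] -> [12, 2, -46] -> [2, -46] -> [-46, 2]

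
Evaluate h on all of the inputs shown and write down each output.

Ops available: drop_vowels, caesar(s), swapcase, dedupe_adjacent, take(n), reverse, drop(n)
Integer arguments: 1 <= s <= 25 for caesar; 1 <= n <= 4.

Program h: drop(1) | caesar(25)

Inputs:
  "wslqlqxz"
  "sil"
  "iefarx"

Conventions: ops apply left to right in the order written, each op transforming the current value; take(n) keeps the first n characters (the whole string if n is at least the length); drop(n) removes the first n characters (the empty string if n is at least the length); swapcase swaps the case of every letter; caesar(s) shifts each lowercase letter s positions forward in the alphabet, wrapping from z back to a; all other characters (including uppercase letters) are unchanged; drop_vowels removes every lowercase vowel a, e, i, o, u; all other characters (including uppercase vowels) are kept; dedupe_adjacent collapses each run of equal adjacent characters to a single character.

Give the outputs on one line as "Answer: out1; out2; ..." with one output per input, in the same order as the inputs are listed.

"rkpkpwy"; "hk"; "dezqw"

Execution, op by op:
  "wslqlqxz" -> "slqlqxz" -> "rkpkpwy"
  "sil" -> "il" -> "hk"
  "iefarx" -> "efarx" -> "dezqw"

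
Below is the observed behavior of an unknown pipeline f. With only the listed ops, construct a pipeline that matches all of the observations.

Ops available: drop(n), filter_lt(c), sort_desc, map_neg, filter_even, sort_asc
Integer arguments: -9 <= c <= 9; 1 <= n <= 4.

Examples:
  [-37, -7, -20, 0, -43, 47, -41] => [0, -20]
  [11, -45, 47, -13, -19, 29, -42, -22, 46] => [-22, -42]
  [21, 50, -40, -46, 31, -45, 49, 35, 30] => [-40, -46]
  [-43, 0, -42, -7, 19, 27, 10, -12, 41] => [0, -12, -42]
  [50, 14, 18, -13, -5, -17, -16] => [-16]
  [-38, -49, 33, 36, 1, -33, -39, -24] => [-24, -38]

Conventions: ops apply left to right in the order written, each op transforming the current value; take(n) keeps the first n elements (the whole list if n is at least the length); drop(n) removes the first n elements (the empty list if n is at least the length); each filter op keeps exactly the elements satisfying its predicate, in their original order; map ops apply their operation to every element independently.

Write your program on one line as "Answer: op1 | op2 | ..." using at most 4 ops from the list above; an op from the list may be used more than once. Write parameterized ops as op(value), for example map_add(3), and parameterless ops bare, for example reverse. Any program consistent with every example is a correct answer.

sort_asc | filter_even | sort_desc | filter_lt(6)

Check, running the answer program on each example:
  [-37, -7, -20, 0, -43, 47, -41] -> [-43, -41, -37, -20, -7, 0, 47] -> [-20, 0] -> [0, -20] -> [0, -20]
  [11, -45, 47, -13, -19, 29, -42, -22, 46] -> [-45, -42, -22, -19, -13, 11, 29, 46, 47] -> [-42, -22, 46] -> [46, -22, -42] -> [-22, -42]
  [21, 50, -40, -46, 31, -45, 49, 35, 30] -> [-46, -45, -40, 21, 30, 31, 35, 49, 50] -> [-46, -40, 30, 50] -> [50, 30, -40, -46] -> [-40, -46]
  [-43, 0, -42, -7, 19, 27, 10, -12, 41] -> [-43, -42, -12, -7, 0, 10, 19, 27, 41] -> [-42, -12, 0, 10] -> [10, 0, -12, -42] -> [0, -12, -42]
  [50, 14, 18, -13, -5, -17, -16] -> [-17, -16, -13, -5, 14, 18, 50] -> [-16, 14, 18, 50] -> [50, 18, 14, -16] -> [-16]
  [-38, -49, 33, 36, 1, -33, -39, -24] -> [-49, -39, -38, -33, -24, 1, 33, 36] -> [-38, -24, 36] -> [36, -24, -38] -> [-24, -38]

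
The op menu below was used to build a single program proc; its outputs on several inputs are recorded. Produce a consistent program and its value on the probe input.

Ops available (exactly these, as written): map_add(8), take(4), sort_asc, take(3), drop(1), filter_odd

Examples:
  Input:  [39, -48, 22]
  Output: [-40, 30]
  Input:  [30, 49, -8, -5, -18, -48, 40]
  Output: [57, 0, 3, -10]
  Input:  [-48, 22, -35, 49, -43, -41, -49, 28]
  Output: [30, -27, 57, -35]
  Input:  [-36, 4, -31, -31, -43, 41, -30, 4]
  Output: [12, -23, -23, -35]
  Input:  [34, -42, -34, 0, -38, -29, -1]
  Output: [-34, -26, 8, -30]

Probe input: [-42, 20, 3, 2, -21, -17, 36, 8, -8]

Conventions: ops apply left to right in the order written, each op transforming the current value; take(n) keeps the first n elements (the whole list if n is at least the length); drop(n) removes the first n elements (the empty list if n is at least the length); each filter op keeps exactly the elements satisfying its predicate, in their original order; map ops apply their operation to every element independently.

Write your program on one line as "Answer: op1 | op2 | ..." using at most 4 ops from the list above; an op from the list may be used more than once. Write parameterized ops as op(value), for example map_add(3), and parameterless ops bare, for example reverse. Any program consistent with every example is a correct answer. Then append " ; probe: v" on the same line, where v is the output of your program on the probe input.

drop(1) | map_add(8) | take(4) ; probe: [28, 11, 10, -13]

Check, running the answer program on each example:
  [39, -48, 22] -> [-48, 22] -> [-40, 30] -> [-40, 30]
  [30, 49, -8, -5, -18, -48, 40] -> [49, -8, -5, -18, -48, 40] -> [57, 0, 3, -10, -40, 48] -> [57, 0, 3, -10]
  [-48, 22, -35, 49, -43, -41, -49, 28] -> [22, -35, 49, -43, -41, -49, 28] -> [30, -27, 57, -35, -33, -41, 36] -> [30, -27, 57, -35]
  [-36, 4, -31, -31, -43, 41, -30, 4] -> [4, -31, -31, -43, 41, -30, 4] -> [12, -23, -23, -35, 49, -22, 12] -> [12, -23, -23, -35]
  [34, -42, -34, 0, -38, -29, -1] -> [-42, -34, 0, -38, -29, -1] -> [-34, -26, 8, -30, -21, 7] -> [-34, -26, 8, -30]
  probe: [-42, 20, 3, 2, -21, -17, 36, 8, -8] -> [20, 3, 2, -21, -17, 36, 8, -8] -> [28, 11, 10, -13, -9, 44, 16, 0] -> [28, 11, 10, -13]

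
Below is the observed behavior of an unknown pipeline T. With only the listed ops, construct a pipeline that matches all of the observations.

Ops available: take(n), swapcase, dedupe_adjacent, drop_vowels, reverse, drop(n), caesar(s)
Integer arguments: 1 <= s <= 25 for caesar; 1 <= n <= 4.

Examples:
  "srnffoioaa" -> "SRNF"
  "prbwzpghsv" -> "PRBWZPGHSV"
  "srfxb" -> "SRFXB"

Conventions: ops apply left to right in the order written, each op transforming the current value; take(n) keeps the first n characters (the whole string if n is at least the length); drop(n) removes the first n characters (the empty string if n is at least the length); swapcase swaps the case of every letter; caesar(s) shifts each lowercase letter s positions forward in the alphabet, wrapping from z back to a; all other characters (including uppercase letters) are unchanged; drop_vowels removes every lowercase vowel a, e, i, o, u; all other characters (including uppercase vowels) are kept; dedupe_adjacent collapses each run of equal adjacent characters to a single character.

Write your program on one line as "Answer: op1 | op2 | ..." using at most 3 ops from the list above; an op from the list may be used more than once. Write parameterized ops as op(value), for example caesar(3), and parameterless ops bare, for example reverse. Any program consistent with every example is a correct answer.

dedupe_adjacent | drop_vowels | swapcase

Check, running the answer program on each example:
  "srnffoioaa" -> "srnfoioa" -> "srnf" -> "SRNF"
  "prbwzpghsv" -> "prbwzpghsv" -> "prbwzpghsv" -> "PRBWZPGHSV"
  "srfxb" -> "srfxb" -> "srfxb" -> "SRFXB"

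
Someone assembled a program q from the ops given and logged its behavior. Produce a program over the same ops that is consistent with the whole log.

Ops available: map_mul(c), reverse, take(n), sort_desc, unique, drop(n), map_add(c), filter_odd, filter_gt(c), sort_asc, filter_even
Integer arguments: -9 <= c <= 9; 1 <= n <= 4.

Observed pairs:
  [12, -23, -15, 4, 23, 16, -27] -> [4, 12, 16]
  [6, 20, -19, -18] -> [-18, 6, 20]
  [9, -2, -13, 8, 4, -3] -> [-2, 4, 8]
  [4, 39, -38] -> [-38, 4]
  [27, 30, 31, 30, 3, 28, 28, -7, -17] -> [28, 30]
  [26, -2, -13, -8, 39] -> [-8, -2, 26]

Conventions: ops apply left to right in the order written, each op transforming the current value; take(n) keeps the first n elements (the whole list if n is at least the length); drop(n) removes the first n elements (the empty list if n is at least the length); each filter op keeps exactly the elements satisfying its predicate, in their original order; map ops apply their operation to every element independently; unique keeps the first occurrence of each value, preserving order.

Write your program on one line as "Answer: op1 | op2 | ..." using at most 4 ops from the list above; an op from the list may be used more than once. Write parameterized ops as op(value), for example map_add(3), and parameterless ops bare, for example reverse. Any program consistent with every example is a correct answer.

filter_even | unique | reverse | sort_asc

Check, running the answer program on each example:
  [12, -23, -15, 4, 23, 16, -27] -> [12, 4, 16] -> [12, 4, 16] -> [16, 4, 12] -> [4, 12, 16]
  [6, 20, -19, -18] -> [6, 20, -18] -> [6, 20, -18] -> [-18, 20, 6] -> [-18, 6, 20]
  [9, -2, -13, 8, 4, -3] -> [-2, 8, 4] -> [-2, 8, 4] -> [4, 8, -2] -> [-2, 4, 8]
  [4, 39, -38] -> [4, -38] -> [4, -38] -> [-38, 4] -> [-38, 4]
  [27, 30, 31, 30, 3, 28, 28, -7, -17] -> [30, 30, 28, 28] -> [30, 28] -> [28, 30] -> [28, 30]
  [26, -2, -13, -8, 39] -> [26, -2, -8] -> [26, -2, -8] -> [-8, -2, 26] -> [-8, -2, 26]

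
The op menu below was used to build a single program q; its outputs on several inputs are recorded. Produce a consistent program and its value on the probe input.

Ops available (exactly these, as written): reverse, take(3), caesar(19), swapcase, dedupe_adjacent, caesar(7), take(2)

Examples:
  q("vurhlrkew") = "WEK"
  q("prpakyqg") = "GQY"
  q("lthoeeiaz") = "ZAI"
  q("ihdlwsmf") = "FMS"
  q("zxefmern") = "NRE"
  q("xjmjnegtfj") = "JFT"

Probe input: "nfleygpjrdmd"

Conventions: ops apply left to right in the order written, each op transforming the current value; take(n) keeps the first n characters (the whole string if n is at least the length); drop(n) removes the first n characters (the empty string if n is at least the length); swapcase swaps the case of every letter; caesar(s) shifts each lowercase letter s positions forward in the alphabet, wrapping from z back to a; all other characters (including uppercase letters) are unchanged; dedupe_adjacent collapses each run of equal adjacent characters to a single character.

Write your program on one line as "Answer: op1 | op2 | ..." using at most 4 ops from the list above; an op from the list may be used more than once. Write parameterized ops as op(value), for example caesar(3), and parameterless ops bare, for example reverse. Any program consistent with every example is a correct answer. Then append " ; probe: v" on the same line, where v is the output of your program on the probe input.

reverse | swapcase | take(3) ; probe: "DMD"

Check, running the answer program on each example:
  "vurhlrkew" -> "wekrlhruv" -> "WEKRLHRUV" -> "WEK"
  "prpakyqg" -> "gqykaprp" -> "GQYKAPRP" -> "GQY"
  "lthoeeiaz" -> "zaieeohtl" -> "ZAIEEOHTL" -> "ZAI"
  "ihdlwsmf" -> "fmswldhi" -> "FMSWLDHI" -> "FMS"
  "zxefmern" -> "nremfexz" -> "NREMFEXZ" -> "NRE"
  "xjmjnegtfj" -> "jftgenjmjx" -> "JFTGENJMJX" -> "JFT"
  probe: "nfleygpjrdmd" -> "dmdrjpgyelfn" -> "DMDRJPGYELFN" -> "DMD"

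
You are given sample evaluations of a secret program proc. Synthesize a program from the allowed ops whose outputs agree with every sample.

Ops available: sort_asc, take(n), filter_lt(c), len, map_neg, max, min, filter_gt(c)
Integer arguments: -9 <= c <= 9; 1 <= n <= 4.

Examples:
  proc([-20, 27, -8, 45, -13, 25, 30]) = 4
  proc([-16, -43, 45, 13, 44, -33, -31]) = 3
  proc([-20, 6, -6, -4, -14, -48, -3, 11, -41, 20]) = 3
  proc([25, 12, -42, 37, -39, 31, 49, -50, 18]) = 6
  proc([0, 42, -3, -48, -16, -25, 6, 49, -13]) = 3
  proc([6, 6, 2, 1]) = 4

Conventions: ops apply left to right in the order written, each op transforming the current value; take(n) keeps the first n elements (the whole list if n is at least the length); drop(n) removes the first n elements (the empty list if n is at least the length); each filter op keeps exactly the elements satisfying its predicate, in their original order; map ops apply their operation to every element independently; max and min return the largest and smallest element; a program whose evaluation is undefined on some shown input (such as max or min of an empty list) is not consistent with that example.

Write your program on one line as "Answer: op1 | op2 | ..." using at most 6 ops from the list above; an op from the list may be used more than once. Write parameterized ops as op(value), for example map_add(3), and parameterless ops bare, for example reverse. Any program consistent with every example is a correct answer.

map_neg | sort_asc | filter_lt(0) | map_neg | len

Check, running the answer program on each example:
  [-20, 27, -8, 45, -13, 25, 30] -> [20, -27, 8, -45, 13, -25, -30] -> [-45, -30, -27, -25, 8, 13, 20] -> [-45, -30, -27, -25] -> [45, 30, 27, 25] -> 4
  [-16, -43, 45, 13, 44, -33, -31] -> [16, 43, -45, -13, -44, 33, 31] -> [-45, -44, -13, 16, 31, 33, 43] -> [-45, -44, -13] -> [45, 44, 13] -> 3
  [-20, 6, -6, -4, -14, -48, -3, 11, -41, 20] -> [20, -6, 6, 4, 14, 48, 3, -11, 41, -20] -> [-20, -11, -6, 3, 4, 6, 14, 20, 41, 48] -> [-20, -11, -6] -> [20, 11, 6] -> 3
  [25, 12, -42, 37, -39, 31, 49, -50, 18] -> [-25, -12, 42, -37, 39, -31, -49, 50, -18] -> [-49, -37, -31, -25, -18, -12, 39, 42, 50] -> [-49, -37, -31, -25, -18, -12] -> [49, 37, 31, 25, 18, 12] -> 6
  [0, 42, -3, -48, -16, -25, 6, 49, -13] -> [0, -42, 3, 48, 16, 25, -6, -49, 13] -> [-49, -42, -6, 0, 3, 13, 16, 25, 48] -> [-49, -42, -6] -> [49, 42, 6] -> 3
  [6, 6, 2, 1] -> [-6, -6, -2, -1] -> [-6, -6, -2, -1] -> [-6, -6, -2, -1] -> [6, 6, 2, 1] -> 4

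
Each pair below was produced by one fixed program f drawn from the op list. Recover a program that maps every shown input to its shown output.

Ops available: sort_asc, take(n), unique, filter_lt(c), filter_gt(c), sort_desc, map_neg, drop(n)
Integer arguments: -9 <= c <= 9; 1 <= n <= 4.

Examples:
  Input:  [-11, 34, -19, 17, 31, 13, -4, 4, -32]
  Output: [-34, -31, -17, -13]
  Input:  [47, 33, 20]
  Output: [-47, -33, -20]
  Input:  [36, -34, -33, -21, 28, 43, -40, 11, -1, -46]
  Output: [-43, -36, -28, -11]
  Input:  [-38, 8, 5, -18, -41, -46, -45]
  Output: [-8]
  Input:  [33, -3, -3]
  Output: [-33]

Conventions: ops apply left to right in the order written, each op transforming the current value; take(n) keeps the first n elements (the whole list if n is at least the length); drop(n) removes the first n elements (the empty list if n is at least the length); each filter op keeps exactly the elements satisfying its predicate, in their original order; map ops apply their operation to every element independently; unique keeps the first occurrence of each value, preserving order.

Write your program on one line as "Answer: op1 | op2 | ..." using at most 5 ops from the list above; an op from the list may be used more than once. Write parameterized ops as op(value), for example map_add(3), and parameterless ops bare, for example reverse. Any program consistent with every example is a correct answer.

map_neg | filter_lt(-5) | sort_desc | sort_asc

Check, running the answer program on each example:
  [-11, 34, -19, 17, 31, 13, -4, 4, -32] -> [11, -34, 19, -17, -31, -13, 4, -4, 32] -> [-34, -17, -31, -13] -> [-13, -17, -31, -34] -> [-34, -31, -17, -13]
  [47, 33, 20] -> [-47, -33, -20] -> [-47, -33, -20] -> [-20, -33, -47] -> [-47, -33, -20]
  [36, -34, -33, -21, 28, 43, -40, 11, -1, -46] -> [-36, 34, 33, 21, -28, -43, 40, -11, 1, 46] -> [-36, -28, -43, -11] -> [-11, -28, -36, -43] -> [-43, -36, -28, -11]
  [-38, 8, 5, -18, -41, -46, -45] -> [38, -8, -5, 18, 41, 46, 45] -> [-8] -> [-8] -> [-8]
  [33, -3, -3] -> [-33, 3, 3] -> [-33] -> [-33] -> [-33]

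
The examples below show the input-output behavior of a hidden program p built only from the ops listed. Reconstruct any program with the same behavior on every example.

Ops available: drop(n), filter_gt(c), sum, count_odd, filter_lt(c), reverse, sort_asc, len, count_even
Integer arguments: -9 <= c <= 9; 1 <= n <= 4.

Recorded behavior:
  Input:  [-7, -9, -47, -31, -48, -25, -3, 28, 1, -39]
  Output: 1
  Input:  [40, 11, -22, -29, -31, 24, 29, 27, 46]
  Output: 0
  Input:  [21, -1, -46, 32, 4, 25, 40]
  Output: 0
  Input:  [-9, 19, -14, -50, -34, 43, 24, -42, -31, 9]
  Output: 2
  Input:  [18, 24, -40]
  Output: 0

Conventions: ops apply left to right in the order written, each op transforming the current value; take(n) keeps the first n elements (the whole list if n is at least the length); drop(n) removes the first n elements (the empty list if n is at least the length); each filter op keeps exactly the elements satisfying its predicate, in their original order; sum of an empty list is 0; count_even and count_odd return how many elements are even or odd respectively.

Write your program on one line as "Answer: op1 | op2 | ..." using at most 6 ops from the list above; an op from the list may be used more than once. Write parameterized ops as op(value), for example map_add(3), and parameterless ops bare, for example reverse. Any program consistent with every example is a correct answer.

drop(4) | reverse | drop(1) | filter_lt(3) | count_even

Check, running the answer program on each example:
  [-7, -9, -47, -31, -48, -25, -3, 28, 1, -39] -> [-48, -25, -3, 28, 1, -39] -> [-39, 1, 28, -3, -25, -48] -> [1, 28, -3, -25, -48] -> [1, -3, -25, -48] -> 1
  [40, 11, -22, -29, -31, 24, 29, 27, 46] -> [-31, 24, 29, 27, 46] -> [46, 27, 29, 24, -31] -> [27, 29, 24, -31] -> [-31] -> 0
  [21, -1, -46, 32, 4, 25, 40] -> [4, 25, 40] -> [40, 25, 4] -> [25, 4] -> [] -> 0
  [-9, 19, -14, -50, -34, 43, 24, -42, -31, 9] -> [-34, 43, 24, -42, -31, 9] -> [9, -31, -42, 24, 43, -34] -> [-31, -42, 24, 43, -34] -> [-31, -42, -34] -> 2
  [18, 24, -40] -> [] -> [] -> [] -> [] -> 0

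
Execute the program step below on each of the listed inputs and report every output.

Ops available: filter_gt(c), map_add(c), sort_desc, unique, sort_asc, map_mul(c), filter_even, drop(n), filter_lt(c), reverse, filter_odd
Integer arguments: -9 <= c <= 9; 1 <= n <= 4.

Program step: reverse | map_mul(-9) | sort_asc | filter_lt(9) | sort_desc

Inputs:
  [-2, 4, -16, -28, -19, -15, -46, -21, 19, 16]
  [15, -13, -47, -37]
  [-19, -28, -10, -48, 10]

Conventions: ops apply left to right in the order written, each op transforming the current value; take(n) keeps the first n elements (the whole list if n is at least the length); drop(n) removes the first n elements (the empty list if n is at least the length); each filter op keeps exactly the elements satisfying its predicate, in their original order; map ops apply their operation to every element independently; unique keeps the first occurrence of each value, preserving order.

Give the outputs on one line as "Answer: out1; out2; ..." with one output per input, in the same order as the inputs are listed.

[-36, -144, -171]; [-135]; [-90]

Execution, op by op:
  [-2, 4, -16, -28, -19, -15, -46, -21, 19, 16] -> [16, 19, -21, -46, -15, -19, -28, -16, 4, -2] -> [-144, -171, 189, 414, 135, 171, 252, 144, -36, 18] -> [-171, -144, -36, 18, 135, 144, 171, 189, 252, 414] -> [-171, -144, -36] -> [-36, -144, -171]
  [15, -13, -47, -37] -> [-37, -47, -13, 15] -> [333, 423, 117, -135] -> [-135, 117, 333, 423] -> [-135] -> [-135]
  [-19, -28, -10, -48, 10] -> [10, -48, -10, -28, -19] -> [-90, 432, 90, 252, 171] -> [-90, 90, 171, 252, 432] -> [-90] -> [-90]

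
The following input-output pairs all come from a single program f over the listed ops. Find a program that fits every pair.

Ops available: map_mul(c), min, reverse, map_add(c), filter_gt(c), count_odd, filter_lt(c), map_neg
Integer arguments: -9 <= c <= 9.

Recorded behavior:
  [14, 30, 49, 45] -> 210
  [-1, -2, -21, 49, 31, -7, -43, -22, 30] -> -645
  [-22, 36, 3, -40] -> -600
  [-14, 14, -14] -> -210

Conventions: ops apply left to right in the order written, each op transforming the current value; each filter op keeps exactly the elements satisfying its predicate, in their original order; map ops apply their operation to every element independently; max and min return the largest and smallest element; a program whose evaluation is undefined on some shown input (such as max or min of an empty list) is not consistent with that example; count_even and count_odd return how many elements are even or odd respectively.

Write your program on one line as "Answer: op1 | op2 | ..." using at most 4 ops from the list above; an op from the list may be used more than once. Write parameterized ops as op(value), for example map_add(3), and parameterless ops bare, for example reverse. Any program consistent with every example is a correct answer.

map_mul(5) | reverse | map_mul(3) | min

Check, running the answer program on each example:
  [14, 30, 49, 45] -> [70, 150, 245, 225] -> [225, 245, 150, 70] -> [675, 735, 450, 210] -> 210
  [-1, -2, -21, 49, 31, -7, -43, -22, 30] -> [-5, -10, -105, 245, 155, -35, -215, -110, 150] -> [150, -110, -215, -35, 155, 245, -105, -10, -5] -> [450, -330, -645, -105, 465, 735, -315, -30, -15] -> -645
  [-22, 36, 3, -40] -> [-110, 180, 15, -200] -> [-200, 15, 180, -110] -> [-600, 45, 540, -330] -> -600
  [-14, 14, -14] -> [-70, 70, -70] -> [-70, 70, -70] -> [-210, 210, -210] -> -210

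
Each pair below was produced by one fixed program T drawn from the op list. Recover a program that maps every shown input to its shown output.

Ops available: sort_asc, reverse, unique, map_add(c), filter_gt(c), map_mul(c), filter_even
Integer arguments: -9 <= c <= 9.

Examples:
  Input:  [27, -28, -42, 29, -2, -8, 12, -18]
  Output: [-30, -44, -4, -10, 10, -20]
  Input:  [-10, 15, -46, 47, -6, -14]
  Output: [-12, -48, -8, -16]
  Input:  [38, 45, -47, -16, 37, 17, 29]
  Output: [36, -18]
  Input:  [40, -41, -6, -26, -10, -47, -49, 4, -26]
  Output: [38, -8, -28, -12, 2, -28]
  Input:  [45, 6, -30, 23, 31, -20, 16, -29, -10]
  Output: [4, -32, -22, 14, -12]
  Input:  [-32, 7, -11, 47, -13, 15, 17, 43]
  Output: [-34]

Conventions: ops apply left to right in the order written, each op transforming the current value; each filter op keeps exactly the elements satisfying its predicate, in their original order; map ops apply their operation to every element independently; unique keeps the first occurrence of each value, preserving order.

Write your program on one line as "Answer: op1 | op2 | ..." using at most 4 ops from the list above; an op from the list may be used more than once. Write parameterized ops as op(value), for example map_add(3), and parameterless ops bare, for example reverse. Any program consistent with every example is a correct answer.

filter_even | map_add(-1) | map_add(-1)

Check, running the answer program on each example:
  [27, -28, -42, 29, -2, -8, 12, -18] -> [-28, -42, -2, -8, 12, -18] -> [-29, -43, -3, -9, 11, -19] -> [-30, -44, -4, -10, 10, -20]
  [-10, 15, -46, 47, -6, -14] -> [-10, -46, -6, -14] -> [-11, -47, -7, -15] -> [-12, -48, -8, -16]
  [38, 45, -47, -16, 37, 17, 29] -> [38, -16] -> [37, -17] -> [36, -18]
  [40, -41, -6, -26, -10, -47, -49, 4, -26] -> [40, -6, -26, -10, 4, -26] -> [39, -7, -27, -11, 3, -27] -> [38, -8, -28, -12, 2, -28]
  [45, 6, -30, 23, 31, -20, 16, -29, -10] -> [6, -30, -20, 16, -10] -> [5, -31, -21, 15, -11] -> [4, -32, -22, 14, -12]
  [-32, 7, -11, 47, -13, 15, 17, 43] -> [-32] -> [-33] -> [-34]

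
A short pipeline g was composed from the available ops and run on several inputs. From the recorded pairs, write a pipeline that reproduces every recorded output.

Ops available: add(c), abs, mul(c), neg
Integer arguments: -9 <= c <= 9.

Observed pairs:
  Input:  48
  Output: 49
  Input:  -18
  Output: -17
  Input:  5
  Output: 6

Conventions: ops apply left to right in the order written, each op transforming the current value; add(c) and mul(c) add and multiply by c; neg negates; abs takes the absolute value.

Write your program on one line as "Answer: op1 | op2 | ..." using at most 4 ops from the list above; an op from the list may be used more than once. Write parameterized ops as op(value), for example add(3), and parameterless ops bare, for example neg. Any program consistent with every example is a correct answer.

neg | add(-1) | neg

Check, running the answer program on each example:
  48 -> -48 -> -49 -> 49
  -18 -> 18 -> 17 -> -17
  5 -> -5 -> -6 -> 6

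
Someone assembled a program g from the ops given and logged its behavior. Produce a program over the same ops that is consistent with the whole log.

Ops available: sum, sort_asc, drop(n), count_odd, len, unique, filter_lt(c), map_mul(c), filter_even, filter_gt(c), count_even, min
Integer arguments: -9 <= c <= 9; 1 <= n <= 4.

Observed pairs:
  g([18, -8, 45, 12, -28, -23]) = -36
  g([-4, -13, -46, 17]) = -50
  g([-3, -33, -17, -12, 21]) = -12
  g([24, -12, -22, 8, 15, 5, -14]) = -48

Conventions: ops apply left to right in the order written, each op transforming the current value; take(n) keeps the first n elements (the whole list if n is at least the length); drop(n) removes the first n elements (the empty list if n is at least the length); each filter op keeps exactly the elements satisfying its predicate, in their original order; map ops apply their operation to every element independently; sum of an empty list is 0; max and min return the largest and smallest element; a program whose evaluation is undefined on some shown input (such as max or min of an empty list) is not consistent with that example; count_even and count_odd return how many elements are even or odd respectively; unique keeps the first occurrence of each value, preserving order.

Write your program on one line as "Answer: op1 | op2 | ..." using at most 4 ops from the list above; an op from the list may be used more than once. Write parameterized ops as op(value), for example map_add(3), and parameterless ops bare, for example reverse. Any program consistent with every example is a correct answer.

filter_even | sort_asc | filter_lt(0) | sum

Check, running the answer program on each example:
  [18, -8, 45, 12, -28, -23] -> [18, -8, 12, -28] -> [-28, -8, 12, 18] -> [-28, -8] -> -36
  [-4, -13, -46, 17] -> [-4, -46] -> [-46, -4] -> [-46, -4] -> -50
  [-3, -33, -17, -12, 21] -> [-12] -> [-12] -> [-12] -> -12
  [24, -12, -22, 8, 15, 5, -14] -> [24, -12, -22, 8, -14] -> [-22, -14, -12, 8, 24] -> [-22, -14, -12] -> -48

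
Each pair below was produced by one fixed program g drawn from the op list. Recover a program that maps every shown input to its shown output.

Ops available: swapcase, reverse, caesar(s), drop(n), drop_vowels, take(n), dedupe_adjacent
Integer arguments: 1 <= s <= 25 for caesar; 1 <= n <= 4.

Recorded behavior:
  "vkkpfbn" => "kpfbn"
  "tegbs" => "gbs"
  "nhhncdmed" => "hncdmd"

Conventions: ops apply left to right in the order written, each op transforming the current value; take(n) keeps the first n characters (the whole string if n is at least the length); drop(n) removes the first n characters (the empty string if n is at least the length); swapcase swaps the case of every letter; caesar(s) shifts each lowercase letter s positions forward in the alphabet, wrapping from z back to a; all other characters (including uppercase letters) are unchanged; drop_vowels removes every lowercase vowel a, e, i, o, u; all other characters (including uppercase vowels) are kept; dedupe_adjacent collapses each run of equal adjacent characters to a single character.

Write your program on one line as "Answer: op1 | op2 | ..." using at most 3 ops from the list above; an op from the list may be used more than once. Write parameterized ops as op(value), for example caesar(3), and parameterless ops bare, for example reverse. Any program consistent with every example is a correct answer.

drop(1) | drop_vowels | dedupe_adjacent

Check, running the answer program on each example:
  "vkkpfbn" -> "kkpfbn" -> "kkpfbn" -> "kpfbn"
  "tegbs" -> "egbs" -> "gbs" -> "gbs"
  "nhhncdmed" -> "hhncdmed" -> "hhncdmd" -> "hncdmd"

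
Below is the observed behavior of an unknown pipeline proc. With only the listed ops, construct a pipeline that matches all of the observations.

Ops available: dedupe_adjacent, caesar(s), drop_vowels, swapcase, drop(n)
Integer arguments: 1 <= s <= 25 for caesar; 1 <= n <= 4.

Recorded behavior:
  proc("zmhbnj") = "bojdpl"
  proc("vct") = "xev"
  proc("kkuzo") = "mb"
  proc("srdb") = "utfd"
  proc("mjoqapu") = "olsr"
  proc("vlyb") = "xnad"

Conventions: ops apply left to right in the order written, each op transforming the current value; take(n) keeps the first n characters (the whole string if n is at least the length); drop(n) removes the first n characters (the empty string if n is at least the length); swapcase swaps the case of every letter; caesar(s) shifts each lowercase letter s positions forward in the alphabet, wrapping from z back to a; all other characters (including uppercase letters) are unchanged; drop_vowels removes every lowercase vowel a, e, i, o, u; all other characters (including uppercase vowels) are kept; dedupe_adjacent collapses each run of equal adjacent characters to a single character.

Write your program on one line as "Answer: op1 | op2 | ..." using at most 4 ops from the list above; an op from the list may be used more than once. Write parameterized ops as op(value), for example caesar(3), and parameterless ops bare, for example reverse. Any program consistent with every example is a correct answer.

drop_vowels | caesar(2) | dedupe_adjacent

Check, running the answer program on each example:
  "zmhbnj" -> "zmhbnj" -> "bojdpl" -> "bojdpl"
  "vct" -> "vct" -> "xev" -> "xev"
  "kkuzo" -> "kkz" -> "mmb" -> "mb"
  "srdb" -> "srdb" -> "utfd" -> "utfd"
  "mjoqapu" -> "mjqp" -> "olsr" -> "olsr"
  "vlyb" -> "vlyb" -> "xnad" -> "xnad"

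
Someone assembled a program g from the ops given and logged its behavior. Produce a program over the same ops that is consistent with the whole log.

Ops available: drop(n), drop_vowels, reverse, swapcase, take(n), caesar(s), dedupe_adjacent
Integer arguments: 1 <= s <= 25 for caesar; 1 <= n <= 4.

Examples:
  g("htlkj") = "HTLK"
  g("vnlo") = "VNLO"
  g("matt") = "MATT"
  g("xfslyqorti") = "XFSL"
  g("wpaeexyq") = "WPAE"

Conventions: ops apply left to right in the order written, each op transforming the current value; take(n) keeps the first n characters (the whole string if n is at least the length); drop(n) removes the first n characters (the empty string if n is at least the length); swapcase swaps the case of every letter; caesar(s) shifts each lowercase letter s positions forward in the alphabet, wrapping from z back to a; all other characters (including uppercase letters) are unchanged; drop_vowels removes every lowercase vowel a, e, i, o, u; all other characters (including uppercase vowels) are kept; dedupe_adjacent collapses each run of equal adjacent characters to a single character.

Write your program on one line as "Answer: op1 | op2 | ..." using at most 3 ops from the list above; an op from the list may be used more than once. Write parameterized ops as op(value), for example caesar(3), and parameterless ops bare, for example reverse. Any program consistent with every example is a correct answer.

swapcase | take(4)

Check, running the answer program on each example:
  "htlkj" -> "HTLKJ" -> "HTLK"
  "vnlo" -> "VNLO" -> "VNLO"
  "matt" -> "MATT" -> "MATT"
  "xfslyqorti" -> "XFSLYQORTI" -> "XFSL"
  "wpaeexyq" -> "WPAEEXYQ" -> "WPAE"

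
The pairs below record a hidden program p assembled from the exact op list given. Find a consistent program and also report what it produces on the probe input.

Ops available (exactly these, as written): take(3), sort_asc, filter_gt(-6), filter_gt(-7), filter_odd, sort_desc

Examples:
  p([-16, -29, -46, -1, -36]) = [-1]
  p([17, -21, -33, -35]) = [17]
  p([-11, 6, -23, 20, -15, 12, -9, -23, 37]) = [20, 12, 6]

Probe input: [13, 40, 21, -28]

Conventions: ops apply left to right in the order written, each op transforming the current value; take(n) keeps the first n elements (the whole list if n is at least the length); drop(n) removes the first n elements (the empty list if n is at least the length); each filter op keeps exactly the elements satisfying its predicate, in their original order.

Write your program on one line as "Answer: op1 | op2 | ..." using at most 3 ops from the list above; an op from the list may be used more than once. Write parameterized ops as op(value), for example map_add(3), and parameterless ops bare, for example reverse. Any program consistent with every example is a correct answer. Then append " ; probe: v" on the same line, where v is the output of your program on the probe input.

filter_gt(-7) | take(3) | sort_desc ; probe: [40, 21, 13]

Check, running the answer program on each example:
  [-16, -29, -46, -1, -36] -> [-1] -> [-1] -> [-1]
  [17, -21, -33, -35] -> [17] -> [17] -> [17]
  [-11, 6, -23, 20, -15, 12, -9, -23, 37] -> [6, 20, 12, 37] -> [6, 20, 12] -> [20, 12, 6]
  probe: [13, 40, 21, -28] -> [13, 40, 21] -> [13, 40, 21] -> [40, 21, 13]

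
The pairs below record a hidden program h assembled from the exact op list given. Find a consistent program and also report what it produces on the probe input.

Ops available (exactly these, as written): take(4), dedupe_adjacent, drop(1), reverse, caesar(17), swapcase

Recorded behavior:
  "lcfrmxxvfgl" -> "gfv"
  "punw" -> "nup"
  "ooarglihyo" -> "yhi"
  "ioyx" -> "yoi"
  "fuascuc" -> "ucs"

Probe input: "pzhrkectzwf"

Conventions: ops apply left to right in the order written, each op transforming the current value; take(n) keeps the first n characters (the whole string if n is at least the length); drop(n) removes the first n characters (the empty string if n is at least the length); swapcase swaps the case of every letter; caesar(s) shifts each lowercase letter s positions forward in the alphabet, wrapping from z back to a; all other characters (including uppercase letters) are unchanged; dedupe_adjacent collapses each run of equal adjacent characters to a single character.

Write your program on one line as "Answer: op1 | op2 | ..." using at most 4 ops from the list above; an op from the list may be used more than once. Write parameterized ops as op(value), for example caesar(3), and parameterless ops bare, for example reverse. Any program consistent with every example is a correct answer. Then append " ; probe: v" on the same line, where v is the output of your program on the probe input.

reverse | take(4) | drop(1) ; probe: "wzt"

Check, running the answer program on each example:
  "lcfrmxxvfgl" -> "lgfvxxmrfcl" -> "lgfv" -> "gfv"
  "punw" -> "wnup" -> "wnup" -> "nup"
  "ooarglihyo" -> "oyhilgraoo" -> "oyhi" -> "yhi"
  "ioyx" -> "xyoi" -> "xyoi" -> "yoi"
  "fuascuc" -> "cucsauf" -> "cucs" -> "ucs"
  probe: "pzhrkectzwf" -> "fwztcekrhzp" -> "fwzt" -> "wzt"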